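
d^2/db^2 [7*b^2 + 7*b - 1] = 14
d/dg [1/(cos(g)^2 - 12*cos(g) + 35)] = 2*(cos(g) - 6)*sin(g)/(cos(g)^2 - 12*cos(g) + 35)^2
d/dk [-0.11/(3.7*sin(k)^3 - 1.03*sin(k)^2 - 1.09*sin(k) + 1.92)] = (1.221*sin(k)^2 - 0.2266*sin(k) - 0.1199)*cos(k)/(3.7*sin(k)^3 - 1.03*sin(k)^2 - 1.09*sin(k) + 1.92)^2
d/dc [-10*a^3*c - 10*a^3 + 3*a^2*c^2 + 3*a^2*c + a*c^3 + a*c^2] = a*(-10*a^2 + 6*a*c + 3*a + 3*c^2 + 2*c)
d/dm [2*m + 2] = 2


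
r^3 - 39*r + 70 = (r - 5)*(r - 2)*(r + 7)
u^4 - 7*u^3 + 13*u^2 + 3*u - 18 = (u - 3)^2*(u - 2)*(u + 1)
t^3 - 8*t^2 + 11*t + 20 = (t - 5)*(t - 4)*(t + 1)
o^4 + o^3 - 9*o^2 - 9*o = o*(o - 3)*(o + 1)*(o + 3)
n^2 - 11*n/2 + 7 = (n - 7/2)*(n - 2)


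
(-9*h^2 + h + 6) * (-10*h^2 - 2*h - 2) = 90*h^4 + 8*h^3 - 44*h^2 - 14*h - 12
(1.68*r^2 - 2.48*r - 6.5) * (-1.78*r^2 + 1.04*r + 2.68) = -2.9904*r^4 + 6.1616*r^3 + 13.4932*r^2 - 13.4064*r - 17.42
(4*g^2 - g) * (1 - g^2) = -4*g^4 + g^3 + 4*g^2 - g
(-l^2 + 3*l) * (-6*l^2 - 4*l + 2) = 6*l^4 - 14*l^3 - 14*l^2 + 6*l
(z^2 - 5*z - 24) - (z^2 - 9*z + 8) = 4*z - 32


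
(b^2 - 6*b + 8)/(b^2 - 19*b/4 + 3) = 4*(b - 2)/(4*b - 3)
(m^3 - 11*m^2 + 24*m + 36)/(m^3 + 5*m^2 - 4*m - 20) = (m^3 - 11*m^2 + 24*m + 36)/(m^3 + 5*m^2 - 4*m - 20)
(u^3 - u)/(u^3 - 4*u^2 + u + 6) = u*(u - 1)/(u^2 - 5*u + 6)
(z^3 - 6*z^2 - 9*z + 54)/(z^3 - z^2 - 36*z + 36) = (z^2 - 9)/(z^2 + 5*z - 6)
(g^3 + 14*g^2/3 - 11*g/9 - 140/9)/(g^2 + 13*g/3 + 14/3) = (3*g^2 + 7*g - 20)/(3*(g + 2))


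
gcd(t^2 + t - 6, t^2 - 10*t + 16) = t - 2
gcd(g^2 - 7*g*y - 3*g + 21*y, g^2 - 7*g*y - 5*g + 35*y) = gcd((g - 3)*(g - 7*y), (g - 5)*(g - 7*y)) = -g + 7*y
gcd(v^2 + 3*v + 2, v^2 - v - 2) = v + 1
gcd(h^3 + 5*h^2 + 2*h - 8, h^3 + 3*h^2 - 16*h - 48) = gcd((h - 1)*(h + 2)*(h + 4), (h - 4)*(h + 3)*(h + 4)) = h + 4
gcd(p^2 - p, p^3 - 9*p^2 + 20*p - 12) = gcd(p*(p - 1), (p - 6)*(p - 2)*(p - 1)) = p - 1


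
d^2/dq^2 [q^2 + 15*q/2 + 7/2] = 2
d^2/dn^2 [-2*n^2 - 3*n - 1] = -4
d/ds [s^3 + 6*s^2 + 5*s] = 3*s^2 + 12*s + 5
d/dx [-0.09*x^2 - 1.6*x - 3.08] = -0.18*x - 1.6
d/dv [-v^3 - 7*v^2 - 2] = v*(-3*v - 14)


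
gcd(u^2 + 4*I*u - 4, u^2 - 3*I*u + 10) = u + 2*I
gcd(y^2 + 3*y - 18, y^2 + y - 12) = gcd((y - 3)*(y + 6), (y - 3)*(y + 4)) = y - 3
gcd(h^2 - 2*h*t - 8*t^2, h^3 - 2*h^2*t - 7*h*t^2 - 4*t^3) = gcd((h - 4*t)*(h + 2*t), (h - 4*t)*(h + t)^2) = -h + 4*t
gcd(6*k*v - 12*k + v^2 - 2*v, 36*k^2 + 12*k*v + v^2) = 6*k + v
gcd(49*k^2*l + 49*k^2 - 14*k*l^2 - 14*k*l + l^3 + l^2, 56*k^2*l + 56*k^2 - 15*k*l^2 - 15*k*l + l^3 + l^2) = 7*k*l + 7*k - l^2 - l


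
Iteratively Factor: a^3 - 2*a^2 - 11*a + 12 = (a - 4)*(a^2 + 2*a - 3) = (a - 4)*(a - 1)*(a + 3)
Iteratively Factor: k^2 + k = (k)*(k + 1)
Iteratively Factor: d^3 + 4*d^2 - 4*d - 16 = (d + 2)*(d^2 + 2*d - 8) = (d + 2)*(d + 4)*(d - 2)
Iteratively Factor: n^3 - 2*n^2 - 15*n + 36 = (n - 3)*(n^2 + n - 12) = (n - 3)^2*(n + 4)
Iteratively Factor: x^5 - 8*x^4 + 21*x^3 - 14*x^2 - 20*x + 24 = (x - 2)*(x^4 - 6*x^3 + 9*x^2 + 4*x - 12) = (x - 2)^2*(x^3 - 4*x^2 + x + 6) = (x - 2)^3*(x^2 - 2*x - 3) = (x - 3)*(x - 2)^3*(x + 1)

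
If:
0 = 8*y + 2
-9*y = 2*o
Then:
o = 9/8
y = -1/4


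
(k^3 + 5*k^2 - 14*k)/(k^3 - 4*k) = (k + 7)/(k + 2)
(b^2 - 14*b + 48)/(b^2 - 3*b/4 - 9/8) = 8*(-b^2 + 14*b - 48)/(-8*b^2 + 6*b + 9)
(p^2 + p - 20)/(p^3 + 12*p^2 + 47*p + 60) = (p - 4)/(p^2 + 7*p + 12)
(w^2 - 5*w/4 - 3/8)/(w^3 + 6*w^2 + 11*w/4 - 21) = (4*w + 1)/(2*(2*w^2 + 15*w + 28))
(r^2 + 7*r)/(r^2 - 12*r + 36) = r*(r + 7)/(r^2 - 12*r + 36)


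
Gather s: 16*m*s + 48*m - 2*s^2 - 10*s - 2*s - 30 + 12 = 48*m - 2*s^2 + s*(16*m - 12) - 18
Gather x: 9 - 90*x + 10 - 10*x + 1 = 20 - 100*x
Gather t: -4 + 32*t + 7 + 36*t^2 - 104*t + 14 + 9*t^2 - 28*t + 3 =45*t^2 - 100*t + 20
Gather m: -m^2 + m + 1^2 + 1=-m^2 + m + 2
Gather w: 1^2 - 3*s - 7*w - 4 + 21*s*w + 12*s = 9*s + w*(21*s - 7) - 3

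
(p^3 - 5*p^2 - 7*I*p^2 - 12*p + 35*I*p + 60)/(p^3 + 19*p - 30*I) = (p^2 - p*(5 + 4*I) + 20*I)/(p^2 + 3*I*p + 10)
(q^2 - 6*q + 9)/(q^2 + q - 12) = (q - 3)/(q + 4)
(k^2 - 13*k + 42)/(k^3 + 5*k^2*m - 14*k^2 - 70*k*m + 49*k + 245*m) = (k - 6)/(k^2 + 5*k*m - 7*k - 35*m)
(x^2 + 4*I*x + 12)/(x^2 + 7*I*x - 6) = (x - 2*I)/(x + I)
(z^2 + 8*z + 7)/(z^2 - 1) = (z + 7)/(z - 1)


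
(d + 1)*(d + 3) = d^2 + 4*d + 3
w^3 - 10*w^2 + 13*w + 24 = (w - 8)*(w - 3)*(w + 1)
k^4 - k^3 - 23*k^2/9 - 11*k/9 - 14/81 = (k - 7/3)*(k + 1/3)^2*(k + 2/3)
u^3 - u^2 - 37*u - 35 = (u - 7)*(u + 1)*(u + 5)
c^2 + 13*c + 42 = (c + 6)*(c + 7)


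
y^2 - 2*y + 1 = (y - 1)^2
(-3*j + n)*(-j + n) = 3*j^2 - 4*j*n + n^2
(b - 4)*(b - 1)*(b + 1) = b^3 - 4*b^2 - b + 4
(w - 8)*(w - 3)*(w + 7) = w^3 - 4*w^2 - 53*w + 168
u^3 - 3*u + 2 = (u - 1)^2*(u + 2)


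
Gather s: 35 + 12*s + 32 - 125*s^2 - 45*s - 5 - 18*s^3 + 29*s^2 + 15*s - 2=-18*s^3 - 96*s^2 - 18*s + 60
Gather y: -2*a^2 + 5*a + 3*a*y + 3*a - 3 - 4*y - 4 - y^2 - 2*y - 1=-2*a^2 + 8*a - y^2 + y*(3*a - 6) - 8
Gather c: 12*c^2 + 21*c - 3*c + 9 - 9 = 12*c^2 + 18*c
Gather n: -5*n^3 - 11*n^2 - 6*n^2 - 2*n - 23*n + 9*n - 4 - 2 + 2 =-5*n^3 - 17*n^2 - 16*n - 4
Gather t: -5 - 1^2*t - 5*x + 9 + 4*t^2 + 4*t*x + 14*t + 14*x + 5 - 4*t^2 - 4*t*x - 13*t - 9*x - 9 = 0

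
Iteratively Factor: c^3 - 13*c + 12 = (c - 3)*(c^2 + 3*c - 4) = (c - 3)*(c + 4)*(c - 1)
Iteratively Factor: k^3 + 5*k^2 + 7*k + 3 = (k + 1)*(k^2 + 4*k + 3) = (k + 1)*(k + 3)*(k + 1)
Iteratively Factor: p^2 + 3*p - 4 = (p + 4)*(p - 1)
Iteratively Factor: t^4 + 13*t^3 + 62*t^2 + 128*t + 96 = (t + 3)*(t^3 + 10*t^2 + 32*t + 32) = (t + 3)*(t + 4)*(t^2 + 6*t + 8) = (t + 3)*(t + 4)^2*(t + 2)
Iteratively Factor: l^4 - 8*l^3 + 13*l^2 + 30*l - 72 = (l - 3)*(l^3 - 5*l^2 - 2*l + 24) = (l - 4)*(l - 3)*(l^2 - l - 6) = (l - 4)*(l - 3)*(l + 2)*(l - 3)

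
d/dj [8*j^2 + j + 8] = 16*j + 1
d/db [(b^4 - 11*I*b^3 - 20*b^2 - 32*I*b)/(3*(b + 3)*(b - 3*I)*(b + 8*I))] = (b^6 + b^5*(6 + 10*I) + b^4*(147 + 12*I) + b^3*(618 - 464*I) + b^2*(-640 - 2580*I) - 2880*b - 2304*I)/(3*b^6 + b^5*(18 + 30*I) + b^4*(96 + 180*I) + b^3*(414 + 990*I) + b^2*(2349 + 4320*I) + b*(10368 + 6480*I) + 15552)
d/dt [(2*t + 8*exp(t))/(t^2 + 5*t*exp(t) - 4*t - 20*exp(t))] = 2*(-(t + 4*exp(t))*(5*t*exp(t) + 2*t - 15*exp(t) - 4) + (4*exp(t) + 1)*(t^2 + 5*t*exp(t) - 4*t - 20*exp(t)))/(t^2 + 5*t*exp(t) - 4*t - 20*exp(t))^2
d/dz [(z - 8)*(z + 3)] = 2*z - 5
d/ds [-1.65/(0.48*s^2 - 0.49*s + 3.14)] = (1.584*s - 0.8085)/(0.48*s^2 - 0.49*s + 3.14)^2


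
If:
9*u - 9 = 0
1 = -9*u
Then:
No Solution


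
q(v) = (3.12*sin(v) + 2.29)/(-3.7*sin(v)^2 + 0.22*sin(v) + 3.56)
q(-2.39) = 0.09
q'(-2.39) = -1.14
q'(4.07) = -2.60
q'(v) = (7.4*sin(v)*cos(v) - 0.22*cos(v))*(3.12*sin(v) + 2.29)/(-3.7*sin(v)^2 + 0.22*sin(v) + 3.56)^2 + 3.12*cos(v)/(-3.7*sin(v)^2 + 0.22*sin(v) + 3.56) = (11.544*sin(v)^2 + 16.946*sin(v) + 10.6034)*cos(v)/(13.69*sin(v)^4 - 1.628*sin(v)^3 - 26.2956*sin(v)^2 + 1.5664*sin(v) + 12.6736)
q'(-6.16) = 1.02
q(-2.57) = 0.26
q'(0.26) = 1.34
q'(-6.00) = 1.40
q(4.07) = -0.21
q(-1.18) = -3.07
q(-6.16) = 0.76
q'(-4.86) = 228.79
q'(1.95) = -41.17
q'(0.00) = 0.84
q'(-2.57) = -0.73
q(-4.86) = 34.10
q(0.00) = 0.64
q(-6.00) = 0.95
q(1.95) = 9.08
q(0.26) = 0.92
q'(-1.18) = 48.89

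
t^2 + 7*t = t*(t + 7)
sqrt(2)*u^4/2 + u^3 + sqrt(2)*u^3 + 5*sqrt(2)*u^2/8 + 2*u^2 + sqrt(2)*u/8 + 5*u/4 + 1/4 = (u + 1/2)^2*(u + sqrt(2))*(sqrt(2)*u/2 + sqrt(2)/2)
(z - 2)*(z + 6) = z^2 + 4*z - 12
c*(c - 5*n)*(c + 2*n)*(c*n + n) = c^4*n - 3*c^3*n^2 + c^3*n - 10*c^2*n^3 - 3*c^2*n^2 - 10*c*n^3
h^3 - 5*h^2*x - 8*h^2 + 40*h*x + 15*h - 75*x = (h - 5)*(h - 3)*(h - 5*x)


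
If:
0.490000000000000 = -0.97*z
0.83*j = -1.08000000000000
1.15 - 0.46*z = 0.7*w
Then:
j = -1.30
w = 1.97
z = -0.51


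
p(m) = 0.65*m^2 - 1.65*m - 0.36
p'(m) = 1.3*m - 1.65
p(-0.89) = 1.62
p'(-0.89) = -2.81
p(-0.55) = 0.74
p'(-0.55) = -2.36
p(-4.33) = 18.97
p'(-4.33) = -7.28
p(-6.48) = 37.63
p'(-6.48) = -10.07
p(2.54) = -0.36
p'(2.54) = 1.65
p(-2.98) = 10.33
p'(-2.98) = -5.52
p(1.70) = -1.29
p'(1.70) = 0.56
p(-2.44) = 7.54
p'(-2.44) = -4.82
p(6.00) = 13.14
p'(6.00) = 6.15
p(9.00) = 37.44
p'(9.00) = 10.05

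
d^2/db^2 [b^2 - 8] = 2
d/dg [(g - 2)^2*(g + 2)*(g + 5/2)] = 4*g^3 + 3*g^2/2 - 18*g - 2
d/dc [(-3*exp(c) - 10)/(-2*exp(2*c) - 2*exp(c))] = (-3*exp(2*c) - 20*exp(c) - 10)*exp(-c)/(2*(exp(2*c) + 2*exp(c) + 1))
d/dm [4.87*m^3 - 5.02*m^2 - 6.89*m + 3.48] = 14.61*m^2 - 10.04*m - 6.89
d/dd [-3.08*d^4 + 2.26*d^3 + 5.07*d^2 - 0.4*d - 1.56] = -12.32*d^3 + 6.78*d^2 + 10.14*d - 0.4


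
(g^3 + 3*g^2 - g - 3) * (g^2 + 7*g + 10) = g^5 + 10*g^4 + 30*g^3 + 20*g^2 - 31*g - 30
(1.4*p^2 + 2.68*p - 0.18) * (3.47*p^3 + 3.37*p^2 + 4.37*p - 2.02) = 4.858*p^5 + 14.0176*p^4 + 14.525*p^3 + 8.277*p^2 - 6.2002*p + 0.3636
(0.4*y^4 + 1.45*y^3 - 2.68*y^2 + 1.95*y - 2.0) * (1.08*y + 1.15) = 0.432*y^5 + 2.026*y^4 - 1.2269*y^3 - 0.976*y^2 + 0.0824999999999996*y - 2.3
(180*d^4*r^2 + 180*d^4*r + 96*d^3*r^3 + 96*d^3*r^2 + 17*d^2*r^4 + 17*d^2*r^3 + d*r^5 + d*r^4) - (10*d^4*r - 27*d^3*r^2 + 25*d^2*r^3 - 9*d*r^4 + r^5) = 180*d^4*r^2 + 170*d^4*r + 96*d^3*r^3 + 123*d^3*r^2 + 17*d^2*r^4 - 8*d^2*r^3 + d*r^5 + 10*d*r^4 - r^5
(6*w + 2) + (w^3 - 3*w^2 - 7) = w^3 - 3*w^2 + 6*w - 5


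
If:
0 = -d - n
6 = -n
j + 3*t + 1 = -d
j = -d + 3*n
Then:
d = 6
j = -24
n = -6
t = 17/3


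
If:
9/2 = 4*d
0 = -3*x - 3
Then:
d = 9/8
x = -1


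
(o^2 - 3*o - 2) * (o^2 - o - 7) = o^4 - 4*o^3 - 6*o^2 + 23*o + 14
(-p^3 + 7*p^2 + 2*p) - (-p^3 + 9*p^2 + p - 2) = -2*p^2 + p + 2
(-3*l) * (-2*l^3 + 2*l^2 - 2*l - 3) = 6*l^4 - 6*l^3 + 6*l^2 + 9*l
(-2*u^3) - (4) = -2*u^3 - 4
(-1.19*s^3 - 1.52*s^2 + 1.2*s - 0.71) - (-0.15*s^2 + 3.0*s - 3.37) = -1.19*s^3 - 1.37*s^2 - 1.8*s + 2.66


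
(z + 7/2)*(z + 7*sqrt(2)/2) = z^2 + 7*z/2 + 7*sqrt(2)*z/2 + 49*sqrt(2)/4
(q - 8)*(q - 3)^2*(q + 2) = q^4 - 12*q^3 + 29*q^2 + 42*q - 144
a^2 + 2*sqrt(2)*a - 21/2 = (a - 3*sqrt(2)/2)*(a + 7*sqrt(2)/2)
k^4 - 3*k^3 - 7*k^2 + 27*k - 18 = (k - 3)*(k - 2)*(k - 1)*(k + 3)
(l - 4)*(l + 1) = l^2 - 3*l - 4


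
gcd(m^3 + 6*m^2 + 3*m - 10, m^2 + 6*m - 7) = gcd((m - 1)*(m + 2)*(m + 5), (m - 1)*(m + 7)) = m - 1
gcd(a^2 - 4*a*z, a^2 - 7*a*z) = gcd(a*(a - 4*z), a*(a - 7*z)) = a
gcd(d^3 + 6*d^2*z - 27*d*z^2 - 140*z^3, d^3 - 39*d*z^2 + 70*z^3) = -d^2 - 2*d*z + 35*z^2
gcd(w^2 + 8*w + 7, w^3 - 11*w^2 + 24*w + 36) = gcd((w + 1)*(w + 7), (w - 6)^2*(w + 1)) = w + 1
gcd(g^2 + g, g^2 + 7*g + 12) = 1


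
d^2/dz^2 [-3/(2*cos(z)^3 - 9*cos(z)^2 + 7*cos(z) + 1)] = 24*((-17*cos(z) + 36*cos(2*z) - 9*cos(3*z))*(17*cos(z) - 9*cos(2*z) + cos(3*z) - 7)/4 - 2*(6*cos(z)^2 - 18*cos(z) + 7)^2*sin(z)^2)/(17*cos(z) - 9*cos(2*z) + cos(3*z) - 7)^3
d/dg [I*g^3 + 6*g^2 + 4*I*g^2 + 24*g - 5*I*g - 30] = 3*I*g^2 + g*(12 + 8*I) + 24 - 5*I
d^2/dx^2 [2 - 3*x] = 0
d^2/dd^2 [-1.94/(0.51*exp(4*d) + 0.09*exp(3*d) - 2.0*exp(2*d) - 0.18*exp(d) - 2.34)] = (1.94*(2.04*exp(3*d) + 0.27*exp(2*d) - 4.0*exp(d) - 0.18)*(4.08*exp(3*d) + 0.54*exp(2*d) - 8.0*exp(d) - 0.36)*exp(d) + (15.8304*exp(3*d) + 1.5714*exp(2*d) - 15.52*exp(d) - 0.3492)*(-0.51*exp(4*d) - 0.09*exp(3*d) + 2.0*exp(2*d) + 0.18*exp(d) + 2.34))*exp(d)/(-0.51*exp(4*d) - 0.09*exp(3*d) + 2.0*exp(2*d) + 0.18*exp(d) + 2.34)^3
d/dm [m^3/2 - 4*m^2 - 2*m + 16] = 3*m^2/2 - 8*m - 2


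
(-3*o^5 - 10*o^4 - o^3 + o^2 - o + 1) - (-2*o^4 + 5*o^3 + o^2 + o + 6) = -3*o^5 - 8*o^4 - 6*o^3 - 2*o - 5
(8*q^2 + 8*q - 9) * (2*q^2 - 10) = 16*q^4 + 16*q^3 - 98*q^2 - 80*q + 90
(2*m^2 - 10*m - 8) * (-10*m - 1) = -20*m^3 + 98*m^2 + 90*m + 8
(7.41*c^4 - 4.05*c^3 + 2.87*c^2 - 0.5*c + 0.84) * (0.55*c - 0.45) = 4.0755*c^5 - 5.562*c^4 + 3.401*c^3 - 1.5665*c^2 + 0.687*c - 0.378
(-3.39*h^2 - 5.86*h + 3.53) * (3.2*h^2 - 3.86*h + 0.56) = -10.848*h^4 - 5.6666*h^3 + 32.0172*h^2 - 16.9074*h + 1.9768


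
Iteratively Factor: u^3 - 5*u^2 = (u)*(u^2 - 5*u) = u^2*(u - 5)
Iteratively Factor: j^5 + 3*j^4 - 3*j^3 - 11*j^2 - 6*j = (j + 3)*(j^4 - 3*j^2 - 2*j) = (j - 2)*(j + 3)*(j^3 + 2*j^2 + j) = j*(j - 2)*(j + 3)*(j^2 + 2*j + 1) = j*(j - 2)*(j + 1)*(j + 3)*(j + 1)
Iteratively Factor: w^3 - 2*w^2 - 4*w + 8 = (w - 2)*(w^2 - 4) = (w - 2)*(w + 2)*(w - 2)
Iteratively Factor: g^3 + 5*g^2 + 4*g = (g + 4)*(g^2 + g) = g*(g + 4)*(g + 1)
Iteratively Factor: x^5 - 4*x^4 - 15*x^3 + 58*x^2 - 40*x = (x)*(x^4 - 4*x^3 - 15*x^2 + 58*x - 40) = x*(x - 1)*(x^3 - 3*x^2 - 18*x + 40) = x*(x - 2)*(x - 1)*(x^2 - x - 20) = x*(x - 5)*(x - 2)*(x - 1)*(x + 4)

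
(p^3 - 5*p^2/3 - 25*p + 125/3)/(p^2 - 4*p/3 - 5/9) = 3*(p^2 - 25)/(3*p + 1)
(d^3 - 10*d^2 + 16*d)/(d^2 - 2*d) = d - 8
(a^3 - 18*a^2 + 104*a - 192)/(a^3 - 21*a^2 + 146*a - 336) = (a - 4)/(a - 7)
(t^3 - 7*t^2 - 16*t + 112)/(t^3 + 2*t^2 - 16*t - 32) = (t - 7)/(t + 2)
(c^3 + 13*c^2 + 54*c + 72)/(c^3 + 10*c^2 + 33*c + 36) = (c + 6)/(c + 3)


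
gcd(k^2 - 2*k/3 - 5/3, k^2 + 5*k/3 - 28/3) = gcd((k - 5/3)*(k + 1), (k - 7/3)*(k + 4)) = 1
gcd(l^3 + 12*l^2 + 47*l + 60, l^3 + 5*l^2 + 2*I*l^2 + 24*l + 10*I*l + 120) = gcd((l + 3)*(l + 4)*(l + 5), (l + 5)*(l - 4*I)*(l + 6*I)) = l + 5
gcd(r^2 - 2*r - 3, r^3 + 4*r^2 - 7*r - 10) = r + 1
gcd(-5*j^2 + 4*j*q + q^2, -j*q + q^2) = -j + q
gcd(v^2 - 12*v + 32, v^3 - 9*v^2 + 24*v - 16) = v - 4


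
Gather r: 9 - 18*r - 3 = 6 - 18*r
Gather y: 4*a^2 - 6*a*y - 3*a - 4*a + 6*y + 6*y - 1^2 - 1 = 4*a^2 - 7*a + y*(12 - 6*a) - 2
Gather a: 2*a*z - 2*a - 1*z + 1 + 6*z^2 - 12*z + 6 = a*(2*z - 2) + 6*z^2 - 13*z + 7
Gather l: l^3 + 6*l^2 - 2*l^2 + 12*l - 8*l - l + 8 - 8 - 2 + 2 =l^3 + 4*l^2 + 3*l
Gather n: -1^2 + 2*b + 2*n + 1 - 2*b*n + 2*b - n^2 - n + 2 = 4*b - n^2 + n*(1 - 2*b) + 2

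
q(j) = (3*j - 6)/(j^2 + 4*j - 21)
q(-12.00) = -0.56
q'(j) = (-2*j - 4)*(3*j - 6)/(j^2 + 4*j - 21)^2 + 3/(j^2 + 4*j - 21)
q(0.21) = 0.27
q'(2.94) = -83.36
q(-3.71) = 0.78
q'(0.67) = -0.10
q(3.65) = 0.72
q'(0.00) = -0.09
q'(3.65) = -0.73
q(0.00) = 0.29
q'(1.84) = -0.26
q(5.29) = 0.35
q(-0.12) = 0.30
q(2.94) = -4.73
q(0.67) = 0.22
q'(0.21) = -0.09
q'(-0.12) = -0.09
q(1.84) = 0.05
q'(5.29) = -0.08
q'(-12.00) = -0.11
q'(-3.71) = -0.26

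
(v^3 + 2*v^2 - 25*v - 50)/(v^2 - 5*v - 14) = (v^2 - 25)/(v - 7)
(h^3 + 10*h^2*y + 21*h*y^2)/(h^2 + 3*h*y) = h + 7*y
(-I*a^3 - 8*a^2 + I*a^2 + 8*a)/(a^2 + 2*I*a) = (-I*a^2 + a*(-8 + I) + 8)/(a + 2*I)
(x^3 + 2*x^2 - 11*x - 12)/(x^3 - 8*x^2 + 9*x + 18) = (x + 4)/(x - 6)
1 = 1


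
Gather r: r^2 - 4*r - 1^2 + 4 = r^2 - 4*r + 3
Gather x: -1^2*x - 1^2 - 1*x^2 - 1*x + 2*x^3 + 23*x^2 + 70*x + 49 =2*x^3 + 22*x^2 + 68*x + 48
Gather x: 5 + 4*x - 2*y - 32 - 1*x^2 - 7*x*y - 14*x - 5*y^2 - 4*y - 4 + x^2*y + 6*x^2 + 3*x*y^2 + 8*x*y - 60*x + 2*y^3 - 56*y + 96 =x^2*(y + 5) + x*(3*y^2 + y - 70) + 2*y^3 - 5*y^2 - 62*y + 65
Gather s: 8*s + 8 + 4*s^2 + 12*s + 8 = 4*s^2 + 20*s + 16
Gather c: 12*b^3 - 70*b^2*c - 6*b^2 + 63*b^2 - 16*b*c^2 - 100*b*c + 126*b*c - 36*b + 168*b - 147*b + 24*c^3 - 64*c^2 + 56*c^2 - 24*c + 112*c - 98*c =12*b^3 + 57*b^2 - 15*b + 24*c^3 + c^2*(-16*b - 8) + c*(-70*b^2 + 26*b - 10)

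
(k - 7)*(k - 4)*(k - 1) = k^3 - 12*k^2 + 39*k - 28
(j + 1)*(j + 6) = j^2 + 7*j + 6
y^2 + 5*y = y*(y + 5)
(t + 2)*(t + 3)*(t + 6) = t^3 + 11*t^2 + 36*t + 36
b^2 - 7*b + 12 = (b - 4)*(b - 3)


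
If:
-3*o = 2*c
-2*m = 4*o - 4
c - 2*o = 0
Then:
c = 0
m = 2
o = 0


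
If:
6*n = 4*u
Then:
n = 2*u/3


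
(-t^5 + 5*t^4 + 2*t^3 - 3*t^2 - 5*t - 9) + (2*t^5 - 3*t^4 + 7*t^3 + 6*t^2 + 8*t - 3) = t^5 + 2*t^4 + 9*t^3 + 3*t^2 + 3*t - 12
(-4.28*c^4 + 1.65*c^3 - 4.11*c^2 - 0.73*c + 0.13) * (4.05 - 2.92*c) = 12.4976*c^5 - 22.152*c^4 + 18.6837*c^3 - 14.5139*c^2 - 3.3361*c + 0.5265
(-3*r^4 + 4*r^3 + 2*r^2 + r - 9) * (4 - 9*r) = 27*r^5 - 48*r^4 - 2*r^3 - r^2 + 85*r - 36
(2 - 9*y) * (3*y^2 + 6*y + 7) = -27*y^3 - 48*y^2 - 51*y + 14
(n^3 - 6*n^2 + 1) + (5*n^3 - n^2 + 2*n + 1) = 6*n^3 - 7*n^2 + 2*n + 2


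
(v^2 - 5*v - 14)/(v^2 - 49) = (v + 2)/(v + 7)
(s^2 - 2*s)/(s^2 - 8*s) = (s - 2)/(s - 8)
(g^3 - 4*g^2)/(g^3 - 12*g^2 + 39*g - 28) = g^2/(g^2 - 8*g + 7)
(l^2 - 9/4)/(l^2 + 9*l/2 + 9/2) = (l - 3/2)/(l + 3)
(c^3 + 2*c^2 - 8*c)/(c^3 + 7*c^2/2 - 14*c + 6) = 2*c*(c + 4)/(2*c^2 + 11*c - 6)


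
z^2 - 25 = (z - 5)*(z + 5)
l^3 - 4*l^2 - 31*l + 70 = (l - 7)*(l - 2)*(l + 5)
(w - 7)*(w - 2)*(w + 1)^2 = w^4 - 7*w^3 - 3*w^2 + 19*w + 14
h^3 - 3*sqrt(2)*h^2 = h^2*(h - 3*sqrt(2))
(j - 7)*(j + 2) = j^2 - 5*j - 14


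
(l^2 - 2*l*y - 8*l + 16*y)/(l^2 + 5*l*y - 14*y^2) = (l - 8)/(l + 7*y)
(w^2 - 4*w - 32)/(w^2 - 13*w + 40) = (w + 4)/(w - 5)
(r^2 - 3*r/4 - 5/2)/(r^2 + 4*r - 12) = (r + 5/4)/(r + 6)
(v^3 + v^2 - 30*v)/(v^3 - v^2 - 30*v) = (-v^2 - v + 30)/(-v^2 + v + 30)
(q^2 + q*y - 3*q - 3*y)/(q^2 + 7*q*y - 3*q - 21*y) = (q + y)/(q + 7*y)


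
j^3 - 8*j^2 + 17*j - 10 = (j - 5)*(j - 2)*(j - 1)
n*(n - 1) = n^2 - n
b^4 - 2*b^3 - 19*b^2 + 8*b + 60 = (b - 5)*(b - 2)*(b + 2)*(b + 3)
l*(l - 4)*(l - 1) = l^3 - 5*l^2 + 4*l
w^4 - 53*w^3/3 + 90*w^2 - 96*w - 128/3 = (w - 8)^2*(w - 2)*(w + 1/3)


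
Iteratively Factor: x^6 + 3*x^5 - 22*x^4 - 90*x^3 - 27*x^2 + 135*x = (x + 3)*(x^5 - 22*x^3 - 24*x^2 + 45*x) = (x + 3)^2*(x^4 - 3*x^3 - 13*x^2 + 15*x) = (x - 5)*(x + 3)^2*(x^3 + 2*x^2 - 3*x) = (x - 5)*(x - 1)*(x + 3)^2*(x^2 + 3*x) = (x - 5)*(x - 1)*(x + 3)^3*(x)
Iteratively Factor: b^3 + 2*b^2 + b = (b + 1)*(b^2 + b) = b*(b + 1)*(b + 1)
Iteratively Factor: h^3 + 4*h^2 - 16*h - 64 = (h + 4)*(h^2 - 16) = (h - 4)*(h + 4)*(h + 4)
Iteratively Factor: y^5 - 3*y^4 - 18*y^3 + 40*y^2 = (y - 5)*(y^4 + 2*y^3 - 8*y^2) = y*(y - 5)*(y^3 + 2*y^2 - 8*y) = y^2*(y - 5)*(y^2 + 2*y - 8) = y^2*(y - 5)*(y + 4)*(y - 2)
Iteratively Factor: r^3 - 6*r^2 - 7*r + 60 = (r - 5)*(r^2 - r - 12) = (r - 5)*(r - 4)*(r + 3)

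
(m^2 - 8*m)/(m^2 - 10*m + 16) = m/(m - 2)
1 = 1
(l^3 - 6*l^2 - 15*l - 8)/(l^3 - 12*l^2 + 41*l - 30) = (l^3 - 6*l^2 - 15*l - 8)/(l^3 - 12*l^2 + 41*l - 30)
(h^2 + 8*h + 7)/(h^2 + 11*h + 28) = (h + 1)/(h + 4)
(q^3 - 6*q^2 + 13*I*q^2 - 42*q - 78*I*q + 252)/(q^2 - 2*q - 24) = (q^2 + 13*I*q - 42)/(q + 4)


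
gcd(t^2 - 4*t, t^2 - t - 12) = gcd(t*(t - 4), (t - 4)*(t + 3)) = t - 4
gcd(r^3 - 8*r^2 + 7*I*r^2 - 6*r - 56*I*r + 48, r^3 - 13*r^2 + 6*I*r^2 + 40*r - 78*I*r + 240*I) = r^2 + r*(-8 + 6*I) - 48*I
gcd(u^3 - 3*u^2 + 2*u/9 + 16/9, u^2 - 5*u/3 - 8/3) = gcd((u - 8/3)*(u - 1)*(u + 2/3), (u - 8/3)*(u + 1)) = u - 8/3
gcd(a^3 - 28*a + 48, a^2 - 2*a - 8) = a - 4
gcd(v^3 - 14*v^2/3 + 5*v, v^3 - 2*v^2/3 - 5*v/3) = v^2 - 5*v/3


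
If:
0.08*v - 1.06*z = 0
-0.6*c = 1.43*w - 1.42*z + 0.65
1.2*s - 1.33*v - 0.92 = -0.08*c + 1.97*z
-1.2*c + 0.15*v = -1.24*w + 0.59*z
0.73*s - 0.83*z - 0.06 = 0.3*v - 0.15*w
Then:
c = -0.43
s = -0.28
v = -0.87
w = -0.34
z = -0.07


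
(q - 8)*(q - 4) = q^2 - 12*q + 32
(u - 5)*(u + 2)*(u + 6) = u^3 + 3*u^2 - 28*u - 60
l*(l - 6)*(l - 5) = l^3 - 11*l^2 + 30*l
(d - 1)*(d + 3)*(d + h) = d^3 + d^2*h + 2*d^2 + 2*d*h - 3*d - 3*h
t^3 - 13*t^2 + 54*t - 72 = (t - 6)*(t - 4)*(t - 3)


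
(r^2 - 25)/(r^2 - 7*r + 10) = (r + 5)/(r - 2)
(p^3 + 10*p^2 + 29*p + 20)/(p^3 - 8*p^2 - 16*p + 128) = (p^2 + 6*p + 5)/(p^2 - 12*p + 32)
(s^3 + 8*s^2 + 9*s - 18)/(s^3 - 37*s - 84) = (s^2 + 5*s - 6)/(s^2 - 3*s - 28)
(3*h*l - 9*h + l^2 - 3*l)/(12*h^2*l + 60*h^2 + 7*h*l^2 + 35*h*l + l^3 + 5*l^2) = (l - 3)/(4*h*l + 20*h + l^2 + 5*l)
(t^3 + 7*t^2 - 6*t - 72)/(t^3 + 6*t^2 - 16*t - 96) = (t - 3)/(t - 4)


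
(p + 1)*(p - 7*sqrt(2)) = p^2 - 7*sqrt(2)*p + p - 7*sqrt(2)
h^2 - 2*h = h*(h - 2)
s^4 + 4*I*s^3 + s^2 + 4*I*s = s*(s + 4*I)*(-I*s + 1)*(I*s + 1)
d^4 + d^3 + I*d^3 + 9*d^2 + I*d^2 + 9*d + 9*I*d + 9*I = (d + 1)*(d - 3*I)*(d + I)*(d + 3*I)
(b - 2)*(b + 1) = b^2 - b - 2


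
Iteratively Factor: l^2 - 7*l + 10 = (l - 2)*(l - 5)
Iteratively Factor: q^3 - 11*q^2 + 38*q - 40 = (q - 4)*(q^2 - 7*q + 10) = (q - 4)*(q - 2)*(q - 5)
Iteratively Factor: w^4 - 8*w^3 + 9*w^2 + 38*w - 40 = (w - 4)*(w^3 - 4*w^2 - 7*w + 10) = (w - 5)*(w - 4)*(w^2 + w - 2) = (w - 5)*(w - 4)*(w - 1)*(w + 2)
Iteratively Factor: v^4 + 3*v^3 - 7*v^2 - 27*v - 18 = (v + 2)*(v^3 + v^2 - 9*v - 9) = (v - 3)*(v + 2)*(v^2 + 4*v + 3) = (v - 3)*(v + 2)*(v + 3)*(v + 1)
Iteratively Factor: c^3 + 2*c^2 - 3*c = (c - 1)*(c^2 + 3*c) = (c - 1)*(c + 3)*(c)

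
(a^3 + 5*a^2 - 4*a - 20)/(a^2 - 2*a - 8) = (a^2 + 3*a - 10)/(a - 4)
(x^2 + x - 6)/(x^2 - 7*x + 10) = (x + 3)/(x - 5)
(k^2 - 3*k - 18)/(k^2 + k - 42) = (k + 3)/(k + 7)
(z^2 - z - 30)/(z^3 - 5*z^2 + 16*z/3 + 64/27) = 27*(z^2 - z - 30)/(27*z^3 - 135*z^2 + 144*z + 64)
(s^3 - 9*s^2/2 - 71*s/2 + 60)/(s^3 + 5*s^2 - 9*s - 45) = (s^2 - 19*s/2 + 12)/(s^2 - 9)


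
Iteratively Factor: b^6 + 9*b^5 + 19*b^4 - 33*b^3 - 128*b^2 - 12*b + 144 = (b - 1)*(b^5 + 10*b^4 + 29*b^3 - 4*b^2 - 132*b - 144) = (b - 1)*(b + 3)*(b^4 + 7*b^3 + 8*b^2 - 28*b - 48) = (b - 1)*(b + 2)*(b + 3)*(b^3 + 5*b^2 - 2*b - 24) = (b - 1)*(b + 2)*(b + 3)*(b + 4)*(b^2 + b - 6) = (b - 2)*(b - 1)*(b + 2)*(b + 3)*(b + 4)*(b + 3)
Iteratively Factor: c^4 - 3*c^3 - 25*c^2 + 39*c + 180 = (c - 5)*(c^3 + 2*c^2 - 15*c - 36) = (c - 5)*(c - 4)*(c^2 + 6*c + 9) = (c - 5)*(c - 4)*(c + 3)*(c + 3)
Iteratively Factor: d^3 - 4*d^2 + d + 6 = (d - 2)*(d^2 - 2*d - 3) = (d - 3)*(d - 2)*(d + 1)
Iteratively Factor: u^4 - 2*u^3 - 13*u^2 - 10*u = (u + 2)*(u^3 - 4*u^2 - 5*u) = (u + 1)*(u + 2)*(u^2 - 5*u) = u*(u + 1)*(u + 2)*(u - 5)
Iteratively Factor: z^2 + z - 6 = (z - 2)*(z + 3)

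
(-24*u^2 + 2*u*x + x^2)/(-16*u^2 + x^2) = (6*u + x)/(4*u + x)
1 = 1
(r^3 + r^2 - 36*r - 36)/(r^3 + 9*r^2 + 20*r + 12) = (r - 6)/(r + 2)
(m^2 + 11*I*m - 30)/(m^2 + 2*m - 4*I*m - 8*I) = (m^2 + 11*I*m - 30)/(m^2 + m*(2 - 4*I) - 8*I)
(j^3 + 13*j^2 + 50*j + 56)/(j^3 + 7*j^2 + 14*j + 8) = (j + 7)/(j + 1)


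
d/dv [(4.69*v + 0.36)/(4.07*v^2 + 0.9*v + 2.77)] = (-19.0883*v^2 - 2.9304*v + 12.6673)/(16.5649*v^4 + 7.326*v^3 + 23.3578*v^2 + 4.986*v + 7.6729)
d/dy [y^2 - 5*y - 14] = 2*y - 5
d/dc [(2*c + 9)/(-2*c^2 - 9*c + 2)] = (4*c^2 + 36*c + 85)/(4*c^4 + 36*c^3 + 73*c^2 - 36*c + 4)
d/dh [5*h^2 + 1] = 10*h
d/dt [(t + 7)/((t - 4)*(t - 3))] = (-t^2 - 14*t + 61)/(t^4 - 14*t^3 + 73*t^2 - 168*t + 144)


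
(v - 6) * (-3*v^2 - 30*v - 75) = -3*v^3 - 12*v^2 + 105*v + 450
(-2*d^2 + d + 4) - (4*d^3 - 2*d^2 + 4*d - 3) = -4*d^3 - 3*d + 7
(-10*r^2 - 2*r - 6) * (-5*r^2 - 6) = 50*r^4 + 10*r^3 + 90*r^2 + 12*r + 36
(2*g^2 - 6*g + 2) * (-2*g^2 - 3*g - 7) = -4*g^4 + 6*g^3 + 36*g - 14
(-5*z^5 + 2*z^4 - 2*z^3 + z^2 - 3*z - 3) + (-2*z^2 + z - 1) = -5*z^5 + 2*z^4 - 2*z^3 - z^2 - 2*z - 4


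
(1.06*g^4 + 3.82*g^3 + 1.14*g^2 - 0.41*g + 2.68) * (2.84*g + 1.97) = 3.0104*g^5 + 12.937*g^4 + 10.763*g^3 + 1.0814*g^2 + 6.8035*g + 5.2796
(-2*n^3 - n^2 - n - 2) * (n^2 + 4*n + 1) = -2*n^5 - 9*n^4 - 7*n^3 - 7*n^2 - 9*n - 2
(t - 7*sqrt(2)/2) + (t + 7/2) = 2*t - 7*sqrt(2)/2 + 7/2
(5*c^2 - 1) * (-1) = 1 - 5*c^2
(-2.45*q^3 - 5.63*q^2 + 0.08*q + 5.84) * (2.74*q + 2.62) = -6.713*q^4 - 21.8452*q^3 - 14.5314*q^2 + 16.2112*q + 15.3008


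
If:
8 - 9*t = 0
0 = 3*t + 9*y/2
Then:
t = 8/9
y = -16/27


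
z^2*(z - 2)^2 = z^4 - 4*z^3 + 4*z^2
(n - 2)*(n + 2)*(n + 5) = n^3 + 5*n^2 - 4*n - 20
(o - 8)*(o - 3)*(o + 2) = o^3 - 9*o^2 + 2*o + 48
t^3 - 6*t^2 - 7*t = t*(t - 7)*(t + 1)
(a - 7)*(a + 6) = a^2 - a - 42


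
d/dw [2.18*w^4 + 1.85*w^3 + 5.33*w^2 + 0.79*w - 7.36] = 8.72*w^3 + 5.55*w^2 + 10.66*w + 0.79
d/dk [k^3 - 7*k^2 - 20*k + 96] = 3*k^2 - 14*k - 20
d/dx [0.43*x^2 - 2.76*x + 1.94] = 0.86*x - 2.76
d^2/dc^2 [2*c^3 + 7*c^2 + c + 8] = 12*c + 14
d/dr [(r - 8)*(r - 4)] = 2*r - 12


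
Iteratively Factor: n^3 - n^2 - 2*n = (n)*(n^2 - n - 2) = n*(n - 2)*(n + 1)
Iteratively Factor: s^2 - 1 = (s - 1)*(s + 1)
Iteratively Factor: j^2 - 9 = (j - 3)*(j + 3)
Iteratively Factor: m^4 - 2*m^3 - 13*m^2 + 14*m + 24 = (m - 2)*(m^3 - 13*m - 12) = (m - 4)*(m - 2)*(m^2 + 4*m + 3) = (m - 4)*(m - 2)*(m + 3)*(m + 1)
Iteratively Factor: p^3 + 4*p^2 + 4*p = (p + 2)*(p^2 + 2*p) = (p + 2)^2*(p)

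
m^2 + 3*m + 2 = (m + 1)*(m + 2)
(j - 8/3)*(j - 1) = j^2 - 11*j/3 + 8/3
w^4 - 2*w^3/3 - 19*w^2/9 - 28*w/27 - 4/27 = (w - 2)*(w + 1/3)^2*(w + 2/3)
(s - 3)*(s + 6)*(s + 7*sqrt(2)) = s^3 + 3*s^2 + 7*sqrt(2)*s^2 - 18*s + 21*sqrt(2)*s - 126*sqrt(2)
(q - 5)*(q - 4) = q^2 - 9*q + 20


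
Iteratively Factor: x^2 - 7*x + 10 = (x - 2)*(x - 5)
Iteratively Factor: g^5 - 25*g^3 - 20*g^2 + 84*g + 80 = (g + 4)*(g^4 - 4*g^3 - 9*g^2 + 16*g + 20) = (g - 2)*(g + 4)*(g^3 - 2*g^2 - 13*g - 10) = (g - 2)*(g + 2)*(g + 4)*(g^2 - 4*g - 5) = (g - 2)*(g + 1)*(g + 2)*(g + 4)*(g - 5)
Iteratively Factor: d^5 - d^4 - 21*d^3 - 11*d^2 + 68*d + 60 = (d + 3)*(d^4 - 4*d^3 - 9*d^2 + 16*d + 20) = (d - 5)*(d + 3)*(d^3 + d^2 - 4*d - 4) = (d - 5)*(d + 2)*(d + 3)*(d^2 - d - 2) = (d - 5)*(d + 1)*(d + 2)*(d + 3)*(d - 2)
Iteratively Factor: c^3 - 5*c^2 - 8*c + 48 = (c - 4)*(c^2 - c - 12) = (c - 4)^2*(c + 3)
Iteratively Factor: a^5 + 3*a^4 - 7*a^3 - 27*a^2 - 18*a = (a)*(a^4 + 3*a^3 - 7*a^2 - 27*a - 18) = a*(a + 1)*(a^3 + 2*a^2 - 9*a - 18) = a*(a - 3)*(a + 1)*(a^2 + 5*a + 6) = a*(a - 3)*(a + 1)*(a + 2)*(a + 3)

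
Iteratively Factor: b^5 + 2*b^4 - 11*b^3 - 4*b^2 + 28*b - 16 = (b + 4)*(b^4 - 2*b^3 - 3*b^2 + 8*b - 4) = (b - 2)*(b + 4)*(b^3 - 3*b + 2) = (b - 2)*(b - 1)*(b + 4)*(b^2 + b - 2) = (b - 2)*(b - 1)*(b + 2)*(b + 4)*(b - 1)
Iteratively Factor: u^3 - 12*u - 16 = (u + 2)*(u^2 - 2*u - 8) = (u + 2)^2*(u - 4)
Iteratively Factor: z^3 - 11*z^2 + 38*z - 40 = (z - 2)*(z^2 - 9*z + 20) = (z - 4)*(z - 2)*(z - 5)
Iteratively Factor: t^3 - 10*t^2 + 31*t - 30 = (t - 3)*(t^2 - 7*t + 10) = (t - 5)*(t - 3)*(t - 2)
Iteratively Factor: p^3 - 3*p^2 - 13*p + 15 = (p - 5)*(p^2 + 2*p - 3) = (p - 5)*(p + 3)*(p - 1)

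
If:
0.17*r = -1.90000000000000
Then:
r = -11.18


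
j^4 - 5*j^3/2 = j^3*(j - 5/2)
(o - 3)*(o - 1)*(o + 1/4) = o^3 - 15*o^2/4 + 2*o + 3/4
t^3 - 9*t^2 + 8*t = t*(t - 8)*(t - 1)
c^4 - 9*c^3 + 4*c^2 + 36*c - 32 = (c - 8)*(c - 2)*(c - 1)*(c + 2)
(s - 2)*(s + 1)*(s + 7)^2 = s^4 + 13*s^3 + 33*s^2 - 77*s - 98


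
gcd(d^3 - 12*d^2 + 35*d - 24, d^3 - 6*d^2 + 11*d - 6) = d^2 - 4*d + 3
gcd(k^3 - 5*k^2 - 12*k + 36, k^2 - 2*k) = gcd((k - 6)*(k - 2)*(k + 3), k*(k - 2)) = k - 2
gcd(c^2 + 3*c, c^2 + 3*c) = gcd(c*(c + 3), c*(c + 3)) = c^2 + 3*c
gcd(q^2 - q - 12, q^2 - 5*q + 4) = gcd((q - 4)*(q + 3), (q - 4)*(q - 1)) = q - 4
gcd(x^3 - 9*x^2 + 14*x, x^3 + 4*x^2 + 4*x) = x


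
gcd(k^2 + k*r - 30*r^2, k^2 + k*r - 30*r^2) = -k^2 - k*r + 30*r^2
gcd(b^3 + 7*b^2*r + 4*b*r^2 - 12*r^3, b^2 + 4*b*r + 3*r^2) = 1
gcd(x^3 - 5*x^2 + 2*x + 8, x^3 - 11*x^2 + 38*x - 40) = x^2 - 6*x + 8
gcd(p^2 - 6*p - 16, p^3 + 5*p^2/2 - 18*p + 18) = 1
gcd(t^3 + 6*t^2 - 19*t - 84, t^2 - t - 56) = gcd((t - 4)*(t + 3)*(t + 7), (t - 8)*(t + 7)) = t + 7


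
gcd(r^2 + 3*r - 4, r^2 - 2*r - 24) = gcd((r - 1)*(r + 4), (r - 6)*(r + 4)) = r + 4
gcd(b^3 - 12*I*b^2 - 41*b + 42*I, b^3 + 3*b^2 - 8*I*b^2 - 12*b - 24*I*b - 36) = b - 2*I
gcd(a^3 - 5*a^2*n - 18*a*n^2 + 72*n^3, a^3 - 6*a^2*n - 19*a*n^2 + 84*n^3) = a^2 + a*n - 12*n^2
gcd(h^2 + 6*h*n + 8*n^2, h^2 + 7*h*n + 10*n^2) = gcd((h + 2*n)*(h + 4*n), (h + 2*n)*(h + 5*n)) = h + 2*n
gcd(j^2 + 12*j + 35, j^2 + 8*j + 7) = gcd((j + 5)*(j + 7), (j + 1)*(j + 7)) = j + 7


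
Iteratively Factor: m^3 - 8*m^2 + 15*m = (m - 5)*(m^2 - 3*m) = m*(m - 5)*(m - 3)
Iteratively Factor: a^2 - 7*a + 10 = (a - 5)*(a - 2)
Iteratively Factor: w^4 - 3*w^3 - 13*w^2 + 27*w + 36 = (w + 1)*(w^3 - 4*w^2 - 9*w + 36) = (w - 3)*(w + 1)*(w^2 - w - 12) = (w - 3)*(w + 1)*(w + 3)*(w - 4)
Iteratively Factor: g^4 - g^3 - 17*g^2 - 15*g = (g + 1)*(g^3 - 2*g^2 - 15*g) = (g + 1)*(g + 3)*(g^2 - 5*g) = (g - 5)*(g + 1)*(g + 3)*(g)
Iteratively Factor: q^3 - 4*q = (q)*(q^2 - 4) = q*(q + 2)*(q - 2)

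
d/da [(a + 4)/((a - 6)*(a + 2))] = (-a^2 - 8*a + 4)/(a^4 - 8*a^3 - 8*a^2 + 96*a + 144)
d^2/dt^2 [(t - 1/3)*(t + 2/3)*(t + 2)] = 6*t + 14/3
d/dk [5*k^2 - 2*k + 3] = 10*k - 2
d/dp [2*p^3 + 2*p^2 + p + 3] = 6*p^2 + 4*p + 1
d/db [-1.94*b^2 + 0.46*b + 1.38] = 0.46 - 3.88*b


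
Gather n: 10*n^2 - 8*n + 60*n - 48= 10*n^2 + 52*n - 48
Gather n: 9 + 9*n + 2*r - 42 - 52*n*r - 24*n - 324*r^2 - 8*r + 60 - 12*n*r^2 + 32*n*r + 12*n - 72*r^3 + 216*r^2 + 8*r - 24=n*(-12*r^2 - 20*r - 3) - 72*r^3 - 108*r^2 + 2*r + 3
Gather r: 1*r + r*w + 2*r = r*(w + 3)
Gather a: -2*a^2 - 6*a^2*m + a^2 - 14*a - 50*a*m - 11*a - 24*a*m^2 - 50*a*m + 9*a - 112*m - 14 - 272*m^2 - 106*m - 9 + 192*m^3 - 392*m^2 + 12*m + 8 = a^2*(-6*m - 1) + a*(-24*m^2 - 100*m - 16) + 192*m^3 - 664*m^2 - 206*m - 15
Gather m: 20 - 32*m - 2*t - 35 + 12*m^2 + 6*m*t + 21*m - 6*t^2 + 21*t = 12*m^2 + m*(6*t - 11) - 6*t^2 + 19*t - 15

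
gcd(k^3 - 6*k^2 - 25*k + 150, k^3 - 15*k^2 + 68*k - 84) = k - 6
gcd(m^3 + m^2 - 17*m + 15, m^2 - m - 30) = m + 5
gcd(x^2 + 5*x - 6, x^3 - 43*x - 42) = x + 6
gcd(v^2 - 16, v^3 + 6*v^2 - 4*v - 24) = 1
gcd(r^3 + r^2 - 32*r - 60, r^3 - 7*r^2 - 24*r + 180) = r^2 - r - 30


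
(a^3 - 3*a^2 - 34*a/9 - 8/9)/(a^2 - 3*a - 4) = (a^2 + a + 2/9)/(a + 1)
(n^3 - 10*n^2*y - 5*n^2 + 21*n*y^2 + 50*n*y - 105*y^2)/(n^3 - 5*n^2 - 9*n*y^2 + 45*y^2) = (n - 7*y)/(n + 3*y)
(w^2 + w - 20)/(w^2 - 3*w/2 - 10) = 2*(w + 5)/(2*w + 5)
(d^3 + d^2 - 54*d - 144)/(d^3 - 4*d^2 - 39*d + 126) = (d^2 - 5*d - 24)/(d^2 - 10*d + 21)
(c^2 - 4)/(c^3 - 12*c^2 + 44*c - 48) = (c + 2)/(c^2 - 10*c + 24)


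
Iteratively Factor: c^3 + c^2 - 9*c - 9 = (c + 3)*(c^2 - 2*c - 3) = (c + 1)*(c + 3)*(c - 3)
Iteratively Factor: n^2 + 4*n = (n + 4)*(n)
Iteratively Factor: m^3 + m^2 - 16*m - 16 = (m - 4)*(m^2 + 5*m + 4) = (m - 4)*(m + 1)*(m + 4)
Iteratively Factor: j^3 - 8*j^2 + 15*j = (j)*(j^2 - 8*j + 15) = j*(j - 5)*(j - 3)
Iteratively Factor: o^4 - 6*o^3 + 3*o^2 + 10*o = (o + 1)*(o^3 - 7*o^2 + 10*o) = (o - 2)*(o + 1)*(o^2 - 5*o) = o*(o - 2)*(o + 1)*(o - 5)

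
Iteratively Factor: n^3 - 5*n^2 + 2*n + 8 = (n - 4)*(n^2 - n - 2) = (n - 4)*(n + 1)*(n - 2)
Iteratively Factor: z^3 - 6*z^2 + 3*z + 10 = (z - 2)*(z^2 - 4*z - 5) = (z - 2)*(z + 1)*(z - 5)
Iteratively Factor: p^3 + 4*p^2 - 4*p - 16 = (p + 4)*(p^2 - 4) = (p - 2)*(p + 4)*(p + 2)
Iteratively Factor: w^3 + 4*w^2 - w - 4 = (w + 1)*(w^2 + 3*w - 4) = (w + 1)*(w + 4)*(w - 1)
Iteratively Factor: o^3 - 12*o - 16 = (o + 2)*(o^2 - 2*o - 8) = (o - 4)*(o + 2)*(o + 2)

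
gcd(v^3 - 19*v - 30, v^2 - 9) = v + 3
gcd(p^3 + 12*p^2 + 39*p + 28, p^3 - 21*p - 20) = p^2 + 5*p + 4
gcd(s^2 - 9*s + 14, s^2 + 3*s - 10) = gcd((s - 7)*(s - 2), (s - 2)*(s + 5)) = s - 2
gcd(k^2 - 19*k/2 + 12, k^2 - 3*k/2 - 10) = 1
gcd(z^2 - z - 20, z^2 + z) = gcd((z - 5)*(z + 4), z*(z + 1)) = 1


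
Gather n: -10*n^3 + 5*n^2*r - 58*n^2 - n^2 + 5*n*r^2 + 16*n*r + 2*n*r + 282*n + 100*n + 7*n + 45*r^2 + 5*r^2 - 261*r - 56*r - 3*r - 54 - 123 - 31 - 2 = -10*n^3 + n^2*(5*r - 59) + n*(5*r^2 + 18*r + 389) + 50*r^2 - 320*r - 210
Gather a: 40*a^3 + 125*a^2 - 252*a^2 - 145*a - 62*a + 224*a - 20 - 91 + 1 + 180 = 40*a^3 - 127*a^2 + 17*a + 70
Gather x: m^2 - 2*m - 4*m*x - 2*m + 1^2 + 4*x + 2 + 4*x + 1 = m^2 - 4*m + x*(8 - 4*m) + 4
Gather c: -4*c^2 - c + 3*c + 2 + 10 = -4*c^2 + 2*c + 12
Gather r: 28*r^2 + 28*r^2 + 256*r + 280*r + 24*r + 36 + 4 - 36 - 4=56*r^2 + 560*r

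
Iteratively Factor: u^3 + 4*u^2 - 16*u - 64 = (u - 4)*(u^2 + 8*u + 16) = (u - 4)*(u + 4)*(u + 4)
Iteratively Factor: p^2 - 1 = (p - 1)*(p + 1)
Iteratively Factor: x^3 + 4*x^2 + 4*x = (x + 2)*(x^2 + 2*x) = (x + 2)^2*(x)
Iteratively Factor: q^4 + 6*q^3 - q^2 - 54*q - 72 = (q + 3)*(q^3 + 3*q^2 - 10*q - 24) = (q - 3)*(q + 3)*(q^2 + 6*q + 8) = (q - 3)*(q + 2)*(q + 3)*(q + 4)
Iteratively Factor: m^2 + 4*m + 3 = (m + 1)*(m + 3)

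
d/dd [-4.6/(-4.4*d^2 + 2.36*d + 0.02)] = (10.856 - 40.48*d)/(-4.4*d^2 + 2.36*d + 0.02)^2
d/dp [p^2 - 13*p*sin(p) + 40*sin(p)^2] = -13*p*cos(p) + 2*p - 13*sin(p) + 40*sin(2*p)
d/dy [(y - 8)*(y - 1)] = 2*y - 9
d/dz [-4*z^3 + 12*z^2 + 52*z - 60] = -12*z^2 + 24*z + 52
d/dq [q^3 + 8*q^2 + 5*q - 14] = 3*q^2 + 16*q + 5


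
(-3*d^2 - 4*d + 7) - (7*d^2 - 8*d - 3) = -10*d^2 + 4*d + 10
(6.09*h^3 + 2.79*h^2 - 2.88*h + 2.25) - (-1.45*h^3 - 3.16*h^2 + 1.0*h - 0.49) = 7.54*h^3 + 5.95*h^2 - 3.88*h + 2.74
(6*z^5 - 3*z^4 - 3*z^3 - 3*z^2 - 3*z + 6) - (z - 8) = 6*z^5 - 3*z^4 - 3*z^3 - 3*z^2 - 4*z + 14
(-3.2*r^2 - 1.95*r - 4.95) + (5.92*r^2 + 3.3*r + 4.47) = 2.72*r^2 + 1.35*r - 0.48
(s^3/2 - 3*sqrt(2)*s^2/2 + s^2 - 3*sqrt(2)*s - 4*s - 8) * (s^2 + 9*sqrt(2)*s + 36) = s^5/2 + s^4 + 3*sqrt(2)*s^4 - 13*s^3 + 6*sqrt(2)*s^3 - 90*sqrt(2)*s^2 - 26*s^2 - 180*sqrt(2)*s - 144*s - 288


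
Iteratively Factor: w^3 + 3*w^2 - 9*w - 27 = (w - 3)*(w^2 + 6*w + 9) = (w - 3)*(w + 3)*(w + 3)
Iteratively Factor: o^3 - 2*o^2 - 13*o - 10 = (o - 5)*(o^2 + 3*o + 2) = (o - 5)*(o + 2)*(o + 1)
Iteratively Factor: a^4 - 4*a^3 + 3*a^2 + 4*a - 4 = (a - 2)*(a^3 - 2*a^2 - a + 2) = (a - 2)^2*(a^2 - 1) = (a - 2)^2*(a - 1)*(a + 1)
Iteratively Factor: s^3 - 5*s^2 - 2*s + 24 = (s - 4)*(s^2 - s - 6) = (s - 4)*(s - 3)*(s + 2)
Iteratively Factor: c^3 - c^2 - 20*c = (c - 5)*(c^2 + 4*c) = c*(c - 5)*(c + 4)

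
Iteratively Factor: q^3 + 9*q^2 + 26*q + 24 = (q + 2)*(q^2 + 7*q + 12) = (q + 2)*(q + 4)*(q + 3)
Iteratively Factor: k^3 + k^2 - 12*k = (k + 4)*(k^2 - 3*k) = (k - 3)*(k + 4)*(k)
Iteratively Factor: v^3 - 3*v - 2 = (v + 1)*(v^2 - v - 2) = (v - 2)*(v + 1)*(v + 1)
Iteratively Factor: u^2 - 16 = (u - 4)*(u + 4)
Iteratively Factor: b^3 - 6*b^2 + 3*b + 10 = (b + 1)*(b^2 - 7*b + 10) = (b - 5)*(b + 1)*(b - 2)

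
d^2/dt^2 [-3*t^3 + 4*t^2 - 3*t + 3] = 8 - 18*t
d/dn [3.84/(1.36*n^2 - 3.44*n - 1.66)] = (13.2096 - 10.4448*n)/(-1.36*n^2 + 3.44*n + 1.66)^2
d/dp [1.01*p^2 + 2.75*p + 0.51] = 2.02*p + 2.75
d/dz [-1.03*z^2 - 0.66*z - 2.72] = -2.06*z - 0.66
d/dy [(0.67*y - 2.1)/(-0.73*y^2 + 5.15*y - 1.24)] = (0.4891*y^2 - 3.066*y + 9.9842)/(0.5329*y^4 - 7.519*y^3 + 28.3329*y^2 - 12.772*y + 1.5376)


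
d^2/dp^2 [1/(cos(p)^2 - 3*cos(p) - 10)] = (4*sin(p)^4 - 51*sin(p)^2 - 75*cos(p)/4 - 9*cos(3*p)/4 + 9)/(sin(p)^2 + 3*cos(p) + 9)^3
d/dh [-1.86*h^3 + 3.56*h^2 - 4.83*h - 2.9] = -5.58*h^2 + 7.12*h - 4.83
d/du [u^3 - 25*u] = 3*u^2 - 25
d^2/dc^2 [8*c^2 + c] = 16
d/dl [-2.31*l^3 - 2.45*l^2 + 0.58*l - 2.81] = -6.93*l^2 - 4.9*l + 0.58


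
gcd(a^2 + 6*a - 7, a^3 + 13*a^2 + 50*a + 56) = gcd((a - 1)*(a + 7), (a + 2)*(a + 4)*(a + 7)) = a + 7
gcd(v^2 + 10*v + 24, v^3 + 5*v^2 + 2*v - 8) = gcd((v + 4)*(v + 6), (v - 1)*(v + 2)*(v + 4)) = v + 4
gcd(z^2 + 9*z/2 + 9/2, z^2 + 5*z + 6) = z + 3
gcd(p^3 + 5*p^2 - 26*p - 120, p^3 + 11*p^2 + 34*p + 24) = p^2 + 10*p + 24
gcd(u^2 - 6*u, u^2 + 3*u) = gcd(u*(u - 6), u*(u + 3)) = u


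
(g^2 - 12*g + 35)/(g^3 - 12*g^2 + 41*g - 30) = (g - 7)/(g^2 - 7*g + 6)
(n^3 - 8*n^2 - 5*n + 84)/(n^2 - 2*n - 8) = (n^2 - 4*n - 21)/(n + 2)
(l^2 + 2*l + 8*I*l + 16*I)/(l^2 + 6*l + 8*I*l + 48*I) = (l + 2)/(l + 6)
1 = 1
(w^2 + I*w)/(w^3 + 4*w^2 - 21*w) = (w + I)/(w^2 + 4*w - 21)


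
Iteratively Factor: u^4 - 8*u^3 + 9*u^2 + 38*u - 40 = (u - 1)*(u^3 - 7*u^2 + 2*u + 40) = (u - 4)*(u - 1)*(u^2 - 3*u - 10) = (u - 4)*(u - 1)*(u + 2)*(u - 5)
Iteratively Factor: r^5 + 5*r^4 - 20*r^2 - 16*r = (r + 2)*(r^4 + 3*r^3 - 6*r^2 - 8*r) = r*(r + 2)*(r^3 + 3*r^2 - 6*r - 8) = r*(r + 2)*(r + 4)*(r^2 - r - 2) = r*(r - 2)*(r + 2)*(r + 4)*(r + 1)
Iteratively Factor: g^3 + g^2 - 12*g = (g - 3)*(g^2 + 4*g) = g*(g - 3)*(g + 4)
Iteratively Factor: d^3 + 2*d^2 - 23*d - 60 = (d - 5)*(d^2 + 7*d + 12) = (d - 5)*(d + 4)*(d + 3)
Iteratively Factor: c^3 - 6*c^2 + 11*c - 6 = (c - 3)*(c^2 - 3*c + 2) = (c - 3)*(c - 2)*(c - 1)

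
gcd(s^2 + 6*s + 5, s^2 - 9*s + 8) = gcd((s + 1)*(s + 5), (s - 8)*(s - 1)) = 1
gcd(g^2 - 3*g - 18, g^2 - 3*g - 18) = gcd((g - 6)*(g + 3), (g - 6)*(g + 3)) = g^2 - 3*g - 18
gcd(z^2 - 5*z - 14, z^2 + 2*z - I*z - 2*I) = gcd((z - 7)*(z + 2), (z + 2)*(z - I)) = z + 2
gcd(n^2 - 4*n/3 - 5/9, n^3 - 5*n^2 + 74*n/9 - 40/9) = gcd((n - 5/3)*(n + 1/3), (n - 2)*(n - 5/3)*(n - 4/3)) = n - 5/3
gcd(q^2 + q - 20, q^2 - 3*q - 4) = q - 4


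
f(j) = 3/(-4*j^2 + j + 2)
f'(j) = 3*(8*j - 1)/(-4*j^2 + j + 2)^2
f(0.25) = 1.50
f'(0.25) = 0.75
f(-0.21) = 1.86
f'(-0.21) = -3.09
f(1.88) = -0.29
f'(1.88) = 0.40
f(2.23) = -0.19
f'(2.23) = 0.21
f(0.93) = -5.66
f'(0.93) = 68.88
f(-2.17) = -0.16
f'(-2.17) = -0.15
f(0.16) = 1.46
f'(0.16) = 0.20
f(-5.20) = -0.03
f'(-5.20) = -0.01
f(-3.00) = -0.08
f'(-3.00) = -0.05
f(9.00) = -0.00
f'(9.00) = 0.00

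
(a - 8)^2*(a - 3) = a^3 - 19*a^2 + 112*a - 192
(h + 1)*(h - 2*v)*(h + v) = h^3 - h^2*v + h^2 - 2*h*v^2 - h*v - 2*v^2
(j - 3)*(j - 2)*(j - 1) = j^3 - 6*j^2 + 11*j - 6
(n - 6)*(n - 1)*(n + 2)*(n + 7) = n^4 + 2*n^3 - 43*n^2 - 44*n + 84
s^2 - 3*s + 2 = (s - 2)*(s - 1)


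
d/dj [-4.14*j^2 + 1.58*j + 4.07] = 1.58 - 8.28*j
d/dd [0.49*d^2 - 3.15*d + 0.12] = 0.98*d - 3.15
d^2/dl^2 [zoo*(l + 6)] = 0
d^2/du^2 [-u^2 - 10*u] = -2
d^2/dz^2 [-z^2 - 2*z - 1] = -2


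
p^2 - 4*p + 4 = (p - 2)^2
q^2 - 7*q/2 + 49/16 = (q - 7/4)^2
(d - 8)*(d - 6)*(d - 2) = d^3 - 16*d^2 + 76*d - 96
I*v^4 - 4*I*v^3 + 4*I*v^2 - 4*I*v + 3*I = (v - 3)*(v - I)*(v + I)*(I*v - I)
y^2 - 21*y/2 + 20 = (y - 8)*(y - 5/2)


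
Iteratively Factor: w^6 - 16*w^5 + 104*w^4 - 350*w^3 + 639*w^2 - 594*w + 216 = (w - 3)*(w^5 - 13*w^4 + 65*w^3 - 155*w^2 + 174*w - 72) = (w - 4)*(w - 3)*(w^4 - 9*w^3 + 29*w^2 - 39*w + 18) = (w - 4)*(w - 3)^2*(w^3 - 6*w^2 + 11*w - 6) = (w - 4)*(w - 3)^2*(w - 1)*(w^2 - 5*w + 6) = (w - 4)*(w - 3)^2*(w - 2)*(w - 1)*(w - 3)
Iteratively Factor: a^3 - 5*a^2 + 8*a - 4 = (a - 1)*(a^2 - 4*a + 4) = (a - 2)*(a - 1)*(a - 2)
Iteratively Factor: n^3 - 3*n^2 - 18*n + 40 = (n - 2)*(n^2 - n - 20) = (n - 2)*(n + 4)*(n - 5)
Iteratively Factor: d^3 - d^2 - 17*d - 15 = (d + 1)*(d^2 - 2*d - 15) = (d + 1)*(d + 3)*(d - 5)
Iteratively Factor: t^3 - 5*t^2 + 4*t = (t - 1)*(t^2 - 4*t) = (t - 4)*(t - 1)*(t)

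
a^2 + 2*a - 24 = (a - 4)*(a + 6)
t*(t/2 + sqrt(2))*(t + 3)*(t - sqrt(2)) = t^4/2 + sqrt(2)*t^3/2 + 3*t^3/2 - 2*t^2 + 3*sqrt(2)*t^2/2 - 6*t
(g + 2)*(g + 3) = g^2 + 5*g + 6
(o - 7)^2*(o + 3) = o^3 - 11*o^2 + 7*o + 147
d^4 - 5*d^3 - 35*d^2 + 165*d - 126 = (d - 7)*(d - 3)*(d - 1)*(d + 6)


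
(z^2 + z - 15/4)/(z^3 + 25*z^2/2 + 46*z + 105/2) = (z - 3/2)/(z^2 + 10*z + 21)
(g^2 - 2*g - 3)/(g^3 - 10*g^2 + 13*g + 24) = 1/(g - 8)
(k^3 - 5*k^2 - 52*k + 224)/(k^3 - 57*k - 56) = (k - 4)/(k + 1)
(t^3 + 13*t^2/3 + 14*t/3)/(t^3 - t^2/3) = (3*t^2 + 13*t + 14)/(t*(3*t - 1))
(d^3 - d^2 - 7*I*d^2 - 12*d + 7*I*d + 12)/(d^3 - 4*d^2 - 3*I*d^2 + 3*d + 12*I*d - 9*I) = (d - 4*I)/(d - 3)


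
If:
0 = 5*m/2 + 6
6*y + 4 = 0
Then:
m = -12/5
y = -2/3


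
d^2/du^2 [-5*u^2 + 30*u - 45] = -10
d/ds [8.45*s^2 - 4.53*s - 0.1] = 16.9*s - 4.53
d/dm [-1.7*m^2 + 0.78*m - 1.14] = 0.78 - 3.4*m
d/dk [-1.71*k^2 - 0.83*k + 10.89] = -3.42*k - 0.83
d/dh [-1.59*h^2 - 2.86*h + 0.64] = -3.18*h - 2.86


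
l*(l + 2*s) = l^2 + 2*l*s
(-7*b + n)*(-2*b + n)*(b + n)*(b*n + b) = 14*b^4*n + 14*b^4 + 5*b^3*n^2 + 5*b^3*n - 8*b^2*n^3 - 8*b^2*n^2 + b*n^4 + b*n^3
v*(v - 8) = v^2 - 8*v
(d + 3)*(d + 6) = d^2 + 9*d + 18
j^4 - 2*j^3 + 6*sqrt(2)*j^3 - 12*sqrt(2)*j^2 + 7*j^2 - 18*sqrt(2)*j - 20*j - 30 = (j - 3)*(j + 1)*(j + sqrt(2))*(j + 5*sqrt(2))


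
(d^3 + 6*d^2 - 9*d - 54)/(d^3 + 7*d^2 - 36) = (d - 3)/(d - 2)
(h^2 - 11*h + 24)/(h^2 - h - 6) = (h - 8)/(h + 2)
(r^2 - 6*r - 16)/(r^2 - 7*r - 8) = (r + 2)/(r + 1)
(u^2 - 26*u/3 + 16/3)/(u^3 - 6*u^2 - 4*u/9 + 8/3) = 3*(u - 8)/(3*u^2 - 16*u - 12)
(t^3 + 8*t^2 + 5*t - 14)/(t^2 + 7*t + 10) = (t^2 + 6*t - 7)/(t + 5)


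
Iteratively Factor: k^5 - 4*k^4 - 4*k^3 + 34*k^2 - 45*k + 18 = (k + 3)*(k^4 - 7*k^3 + 17*k^2 - 17*k + 6) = (k - 1)*(k + 3)*(k^3 - 6*k^2 + 11*k - 6) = (k - 1)^2*(k + 3)*(k^2 - 5*k + 6) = (k - 3)*(k - 1)^2*(k + 3)*(k - 2)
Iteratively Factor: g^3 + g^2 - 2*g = (g - 1)*(g^2 + 2*g) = g*(g - 1)*(g + 2)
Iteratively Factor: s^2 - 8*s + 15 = (s - 5)*(s - 3)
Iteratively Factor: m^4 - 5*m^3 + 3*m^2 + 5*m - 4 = (m - 1)*(m^3 - 4*m^2 - m + 4) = (m - 1)^2*(m^2 - 3*m - 4) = (m - 4)*(m - 1)^2*(m + 1)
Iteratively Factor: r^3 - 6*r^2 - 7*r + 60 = (r - 4)*(r^2 - 2*r - 15) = (r - 4)*(r + 3)*(r - 5)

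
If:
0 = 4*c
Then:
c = 0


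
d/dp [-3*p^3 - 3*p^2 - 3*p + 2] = -9*p^2 - 6*p - 3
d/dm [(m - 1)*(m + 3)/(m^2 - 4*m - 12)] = 6*(-m^2 - 3*m - 6)/(m^4 - 8*m^3 - 8*m^2 + 96*m + 144)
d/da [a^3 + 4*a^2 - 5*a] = 3*a^2 + 8*a - 5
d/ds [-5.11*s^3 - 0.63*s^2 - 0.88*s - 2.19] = -15.33*s^2 - 1.26*s - 0.88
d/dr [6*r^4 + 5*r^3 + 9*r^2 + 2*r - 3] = 24*r^3 + 15*r^2 + 18*r + 2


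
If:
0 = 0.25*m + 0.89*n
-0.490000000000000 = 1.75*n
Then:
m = 1.00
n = -0.28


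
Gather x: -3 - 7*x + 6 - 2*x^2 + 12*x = -2*x^2 + 5*x + 3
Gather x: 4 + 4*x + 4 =4*x + 8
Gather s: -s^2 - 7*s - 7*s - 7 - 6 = -s^2 - 14*s - 13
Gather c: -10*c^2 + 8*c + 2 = -10*c^2 + 8*c + 2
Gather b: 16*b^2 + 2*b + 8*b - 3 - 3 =16*b^2 + 10*b - 6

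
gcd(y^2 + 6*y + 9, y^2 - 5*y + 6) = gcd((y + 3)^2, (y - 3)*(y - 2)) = 1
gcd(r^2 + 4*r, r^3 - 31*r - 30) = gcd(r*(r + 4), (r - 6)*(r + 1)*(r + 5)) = 1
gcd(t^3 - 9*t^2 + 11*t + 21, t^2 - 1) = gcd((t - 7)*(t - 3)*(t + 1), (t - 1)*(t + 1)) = t + 1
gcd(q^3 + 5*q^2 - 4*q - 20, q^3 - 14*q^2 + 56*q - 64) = q - 2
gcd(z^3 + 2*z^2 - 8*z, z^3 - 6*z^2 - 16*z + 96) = z + 4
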